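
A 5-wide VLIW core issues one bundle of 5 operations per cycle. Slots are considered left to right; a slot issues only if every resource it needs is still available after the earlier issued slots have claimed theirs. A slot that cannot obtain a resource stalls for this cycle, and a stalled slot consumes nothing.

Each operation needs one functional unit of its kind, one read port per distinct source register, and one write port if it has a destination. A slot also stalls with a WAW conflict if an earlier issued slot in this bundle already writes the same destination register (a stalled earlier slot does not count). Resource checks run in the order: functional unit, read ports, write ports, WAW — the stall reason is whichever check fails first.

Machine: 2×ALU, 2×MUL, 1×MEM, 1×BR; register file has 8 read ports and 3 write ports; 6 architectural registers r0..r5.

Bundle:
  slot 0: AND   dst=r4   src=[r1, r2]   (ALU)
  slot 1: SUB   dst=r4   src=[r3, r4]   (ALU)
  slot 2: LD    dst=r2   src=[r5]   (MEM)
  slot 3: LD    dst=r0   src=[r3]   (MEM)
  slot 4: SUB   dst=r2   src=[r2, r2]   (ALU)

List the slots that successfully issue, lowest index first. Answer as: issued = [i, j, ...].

issued = [0, 2]

#0 ALU src=r1,r2 dispatched  <A:1 Mu:2 Ld:1 B:1 rd:6 wr:2>
#1 ALU src=r3,r4 held:WAW  <A:1 Mu:2 Ld:1 B:1 rd:6 wr:2>
#2 MEM src=r5 dispatched  <A:1 Mu:2 Ld:0 B:1 rd:5 wr:1>
#3 MEM src=r3 held:FU  <A:1 Mu:2 Ld:0 B:1 rd:5 wr:1>
#4 ALU src=r2,r2 held:WAW  <A:1 Mu:2 Ld:0 B:1 rd:5 wr:1>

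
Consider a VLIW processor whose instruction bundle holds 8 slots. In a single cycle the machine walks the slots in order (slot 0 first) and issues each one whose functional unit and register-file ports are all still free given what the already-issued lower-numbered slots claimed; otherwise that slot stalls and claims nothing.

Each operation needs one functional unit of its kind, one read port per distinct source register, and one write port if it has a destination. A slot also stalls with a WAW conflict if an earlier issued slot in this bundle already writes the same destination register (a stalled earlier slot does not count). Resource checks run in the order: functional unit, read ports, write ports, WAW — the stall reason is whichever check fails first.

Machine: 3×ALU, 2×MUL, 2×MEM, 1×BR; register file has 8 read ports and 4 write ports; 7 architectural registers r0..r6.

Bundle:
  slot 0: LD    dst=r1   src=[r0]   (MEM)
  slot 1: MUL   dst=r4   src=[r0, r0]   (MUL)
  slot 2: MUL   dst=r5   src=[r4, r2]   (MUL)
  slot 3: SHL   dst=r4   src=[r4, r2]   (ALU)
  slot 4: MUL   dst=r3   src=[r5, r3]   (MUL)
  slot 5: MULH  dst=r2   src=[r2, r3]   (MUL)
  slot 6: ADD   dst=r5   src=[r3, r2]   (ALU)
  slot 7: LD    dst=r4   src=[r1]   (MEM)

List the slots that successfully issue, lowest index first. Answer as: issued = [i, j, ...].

issued = [0, 1, 2]

  0. MEM→r1 ⇒ go  {3A/2Mu/1Ld/1B | 7r 3w}
  1. MUL→r4 ⇒ go  {3A/1Mu/1Ld/1B | 6r 2w}
  2. MUL→r5 ⇒ go  {3A/0Mu/1Ld/1B | 4r 1w}
  3. ALU→r4 ⇒ no(WAW)  {3A/0Mu/1Ld/1B | 4r 1w}
  4. MUL→r3 ⇒ no(FU)  {3A/0Mu/1Ld/1B | 4r 1w}
  5. MUL→r2 ⇒ no(FU)  {3A/0Mu/1Ld/1B | 4r 1w}
  6. ALU→r5 ⇒ no(WAW)  {3A/0Mu/1Ld/1B | 4r 1w}
  7. MEM→r4 ⇒ no(WAW)  {3A/0Mu/1Ld/1B | 4r 1w}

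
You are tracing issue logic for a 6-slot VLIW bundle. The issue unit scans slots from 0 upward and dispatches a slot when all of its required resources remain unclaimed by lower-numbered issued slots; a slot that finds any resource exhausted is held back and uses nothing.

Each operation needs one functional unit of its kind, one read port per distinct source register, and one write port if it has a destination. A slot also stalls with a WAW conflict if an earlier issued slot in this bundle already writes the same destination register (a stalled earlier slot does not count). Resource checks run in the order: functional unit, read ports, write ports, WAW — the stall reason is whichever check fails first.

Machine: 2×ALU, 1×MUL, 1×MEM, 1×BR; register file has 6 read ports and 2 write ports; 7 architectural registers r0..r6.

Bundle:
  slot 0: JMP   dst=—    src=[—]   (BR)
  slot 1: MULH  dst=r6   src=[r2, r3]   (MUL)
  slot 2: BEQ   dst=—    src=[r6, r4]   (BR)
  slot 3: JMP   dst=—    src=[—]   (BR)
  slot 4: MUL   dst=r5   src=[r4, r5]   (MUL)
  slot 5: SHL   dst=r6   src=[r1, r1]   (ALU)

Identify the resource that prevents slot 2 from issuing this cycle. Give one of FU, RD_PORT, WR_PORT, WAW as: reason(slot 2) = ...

[0] BR needs rd=0 wr=0: ok; after: ALU=2 MUL=1 MEM=1 BR=0, R=6, W=2
[1] MUL needs rd=2 wr=1: ok; after: ALU=2 MUL=0 MEM=1 BR=0, R=4, W=1
[2] BR needs rd=2 wr=0: FU; after: ALU=2 MUL=0 MEM=1 BR=0, R=4, W=1
[3] BR needs rd=0 wr=0: FU; after: ALU=2 MUL=0 MEM=1 BR=0, R=4, W=1
[4] MUL needs rd=2 wr=1: FU; after: ALU=2 MUL=0 MEM=1 BR=0, R=4, W=1
[5] ALU needs rd=1 wr=1: WAW; after: ALU=2 MUL=0 MEM=1 BR=0, R=4, W=1

reason(slot 2) = FU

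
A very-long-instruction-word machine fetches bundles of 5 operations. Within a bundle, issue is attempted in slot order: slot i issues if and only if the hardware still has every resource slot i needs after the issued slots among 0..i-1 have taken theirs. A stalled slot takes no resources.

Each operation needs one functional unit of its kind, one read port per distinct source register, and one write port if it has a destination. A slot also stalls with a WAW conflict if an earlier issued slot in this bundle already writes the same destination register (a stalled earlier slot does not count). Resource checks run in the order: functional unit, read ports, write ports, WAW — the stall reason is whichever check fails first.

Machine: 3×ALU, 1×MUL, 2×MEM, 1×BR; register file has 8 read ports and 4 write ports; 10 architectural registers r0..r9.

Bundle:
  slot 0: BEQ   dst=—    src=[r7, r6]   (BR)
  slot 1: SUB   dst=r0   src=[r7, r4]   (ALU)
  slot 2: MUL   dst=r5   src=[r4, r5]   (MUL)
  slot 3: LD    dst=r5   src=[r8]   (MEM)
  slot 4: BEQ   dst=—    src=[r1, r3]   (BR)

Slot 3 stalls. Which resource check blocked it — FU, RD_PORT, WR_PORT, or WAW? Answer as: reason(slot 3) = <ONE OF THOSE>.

reason(slot 3) = WAW

[0] BR needs rd=2 wr=0: ok; after: ALU=3 MUL=1 MEM=2 BR=0, R=6, W=4
[1] ALU needs rd=2 wr=1: ok; after: ALU=2 MUL=1 MEM=2 BR=0, R=4, W=3
[2] MUL needs rd=2 wr=1: ok; after: ALU=2 MUL=0 MEM=2 BR=0, R=2, W=2
[3] MEM needs rd=1 wr=1: WAW; after: ALU=2 MUL=0 MEM=2 BR=0, R=2, W=2
[4] BR needs rd=2 wr=0: FU; after: ALU=2 MUL=0 MEM=2 BR=0, R=2, W=2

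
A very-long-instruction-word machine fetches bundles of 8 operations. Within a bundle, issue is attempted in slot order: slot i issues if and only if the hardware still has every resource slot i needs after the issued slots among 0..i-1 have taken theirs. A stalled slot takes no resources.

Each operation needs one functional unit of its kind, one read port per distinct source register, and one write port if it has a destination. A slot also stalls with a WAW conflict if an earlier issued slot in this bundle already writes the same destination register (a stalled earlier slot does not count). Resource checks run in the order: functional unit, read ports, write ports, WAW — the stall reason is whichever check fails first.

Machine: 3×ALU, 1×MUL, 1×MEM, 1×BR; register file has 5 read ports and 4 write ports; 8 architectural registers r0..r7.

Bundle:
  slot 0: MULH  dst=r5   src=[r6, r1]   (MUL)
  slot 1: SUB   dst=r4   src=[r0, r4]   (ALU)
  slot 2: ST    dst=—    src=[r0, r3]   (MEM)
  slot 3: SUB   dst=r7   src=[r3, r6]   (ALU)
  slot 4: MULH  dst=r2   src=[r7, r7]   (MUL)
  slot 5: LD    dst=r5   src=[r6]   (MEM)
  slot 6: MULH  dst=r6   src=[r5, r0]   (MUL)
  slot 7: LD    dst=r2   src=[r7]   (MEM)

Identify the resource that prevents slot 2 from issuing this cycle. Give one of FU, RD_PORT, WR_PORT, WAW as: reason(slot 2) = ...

reason(slot 2) = RD_PORT

[0] MUL needs rd=2 wr=1: ok; after: ALU=3 MUL=0 MEM=1 BR=1, R=3, W=3
[1] ALU needs rd=2 wr=1: ok; after: ALU=2 MUL=0 MEM=1 BR=1, R=1, W=2
[2] MEM needs rd=2 wr=0: RD_PORT; after: ALU=2 MUL=0 MEM=1 BR=1, R=1, W=2
[3] ALU needs rd=2 wr=1: RD_PORT; after: ALU=2 MUL=0 MEM=1 BR=1, R=1, W=2
[4] MUL needs rd=1 wr=1: FU; after: ALU=2 MUL=0 MEM=1 BR=1, R=1, W=2
[5] MEM needs rd=1 wr=1: WAW; after: ALU=2 MUL=0 MEM=1 BR=1, R=1, W=2
[6] MUL needs rd=2 wr=1: FU; after: ALU=2 MUL=0 MEM=1 BR=1, R=1, W=2
[7] MEM needs rd=1 wr=1: ok; after: ALU=2 MUL=0 MEM=0 BR=1, R=0, W=1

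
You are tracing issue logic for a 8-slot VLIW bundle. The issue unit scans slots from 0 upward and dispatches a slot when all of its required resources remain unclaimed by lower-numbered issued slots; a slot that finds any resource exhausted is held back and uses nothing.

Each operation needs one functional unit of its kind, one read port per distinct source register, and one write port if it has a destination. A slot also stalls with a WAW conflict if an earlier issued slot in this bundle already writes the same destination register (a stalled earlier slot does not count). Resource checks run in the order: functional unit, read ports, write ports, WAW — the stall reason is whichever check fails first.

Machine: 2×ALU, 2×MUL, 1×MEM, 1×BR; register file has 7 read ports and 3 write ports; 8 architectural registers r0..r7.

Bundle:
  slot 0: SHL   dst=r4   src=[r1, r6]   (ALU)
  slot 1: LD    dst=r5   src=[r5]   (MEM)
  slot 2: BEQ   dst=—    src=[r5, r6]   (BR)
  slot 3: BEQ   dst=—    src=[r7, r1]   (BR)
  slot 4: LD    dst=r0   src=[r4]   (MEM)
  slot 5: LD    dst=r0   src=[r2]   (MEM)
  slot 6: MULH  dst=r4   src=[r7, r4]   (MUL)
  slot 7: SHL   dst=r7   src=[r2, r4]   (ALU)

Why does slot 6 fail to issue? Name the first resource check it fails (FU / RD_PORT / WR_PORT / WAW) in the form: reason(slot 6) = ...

reason(slot 6) = WAW

  0. ALU→r4 ⇒ go  {1A/2Mu/1Ld/1B | 5r 2w}
  1. MEM→r5 ⇒ go  {1A/2Mu/0Ld/1B | 4r 1w}
  2. BR ⇒ go  {1A/2Mu/0Ld/0B | 2r 1w}
  3. BR ⇒ no(FU)  {1A/2Mu/0Ld/0B | 2r 1w}
  4. MEM→r0 ⇒ no(FU)  {1A/2Mu/0Ld/0B | 2r 1w}
  5. MEM→r0 ⇒ no(FU)  {1A/2Mu/0Ld/0B | 2r 1w}
  6. MUL→r4 ⇒ no(WAW)  {1A/2Mu/0Ld/0B | 2r 1w}
  7. ALU→r7 ⇒ go  {0A/2Mu/0Ld/0B | 0r 0w}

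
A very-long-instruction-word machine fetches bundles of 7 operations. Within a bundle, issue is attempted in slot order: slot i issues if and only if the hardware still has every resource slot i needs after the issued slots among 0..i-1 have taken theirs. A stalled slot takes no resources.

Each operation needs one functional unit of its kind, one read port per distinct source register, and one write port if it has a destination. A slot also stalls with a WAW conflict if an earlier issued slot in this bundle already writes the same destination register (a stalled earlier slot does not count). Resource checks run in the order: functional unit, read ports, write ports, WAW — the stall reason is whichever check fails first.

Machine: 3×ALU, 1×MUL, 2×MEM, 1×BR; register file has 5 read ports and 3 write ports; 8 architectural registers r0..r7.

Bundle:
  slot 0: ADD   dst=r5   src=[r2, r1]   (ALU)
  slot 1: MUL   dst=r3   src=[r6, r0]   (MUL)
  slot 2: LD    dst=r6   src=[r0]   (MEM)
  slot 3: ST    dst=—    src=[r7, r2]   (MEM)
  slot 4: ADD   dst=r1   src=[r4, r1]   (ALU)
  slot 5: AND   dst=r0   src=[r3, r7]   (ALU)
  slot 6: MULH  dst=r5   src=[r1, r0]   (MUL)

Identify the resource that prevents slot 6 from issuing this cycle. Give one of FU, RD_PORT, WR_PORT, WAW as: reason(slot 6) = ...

[0] ALU needs rd=2 wr=1: ok; after: ALU=2 MUL=1 MEM=2 BR=1, R=3, W=2
[1] MUL needs rd=2 wr=1: ok; after: ALU=2 MUL=0 MEM=2 BR=1, R=1, W=1
[2] MEM needs rd=1 wr=1: ok; after: ALU=2 MUL=0 MEM=1 BR=1, R=0, W=0
[3] MEM needs rd=2 wr=0: RD_PORT; after: ALU=2 MUL=0 MEM=1 BR=1, R=0, W=0
[4] ALU needs rd=2 wr=1: RD_PORT; after: ALU=2 MUL=0 MEM=1 BR=1, R=0, W=0
[5] ALU needs rd=2 wr=1: RD_PORT; after: ALU=2 MUL=0 MEM=1 BR=1, R=0, W=0
[6] MUL needs rd=2 wr=1: FU; after: ALU=2 MUL=0 MEM=1 BR=1, R=0, W=0

reason(slot 6) = FU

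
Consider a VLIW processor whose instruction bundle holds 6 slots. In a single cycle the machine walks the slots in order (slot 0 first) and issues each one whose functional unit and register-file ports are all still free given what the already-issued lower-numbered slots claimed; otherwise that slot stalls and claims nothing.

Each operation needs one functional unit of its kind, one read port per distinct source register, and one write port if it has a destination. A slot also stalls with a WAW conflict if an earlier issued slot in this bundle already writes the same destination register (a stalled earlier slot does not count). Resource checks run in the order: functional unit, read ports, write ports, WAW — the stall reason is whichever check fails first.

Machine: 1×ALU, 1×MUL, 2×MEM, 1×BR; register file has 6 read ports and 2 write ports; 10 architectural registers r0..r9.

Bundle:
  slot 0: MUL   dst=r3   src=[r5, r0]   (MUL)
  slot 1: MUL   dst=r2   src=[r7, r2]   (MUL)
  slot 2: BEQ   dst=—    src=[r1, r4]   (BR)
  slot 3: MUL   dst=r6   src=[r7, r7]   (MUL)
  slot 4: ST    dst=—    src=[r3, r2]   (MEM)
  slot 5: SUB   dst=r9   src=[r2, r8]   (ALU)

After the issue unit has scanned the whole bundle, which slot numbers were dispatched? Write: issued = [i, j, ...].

issued = [0, 2, 4]

#0 MUL src=r5,r0 dispatched  <A:1 Mu:0 Ld:2 B:1 rd:4 wr:1>
#1 MUL src=r7,r2 held:FU  <A:1 Mu:0 Ld:2 B:1 rd:4 wr:1>
#2 BR src=r1,r4 dispatched  <A:1 Mu:0 Ld:2 B:0 rd:2 wr:1>
#3 MUL src=r7,r7 held:FU  <A:1 Mu:0 Ld:2 B:0 rd:2 wr:1>
#4 MEM src=r3,r2 dispatched  <A:1 Mu:0 Ld:1 B:0 rd:0 wr:1>
#5 ALU src=r2,r8 held:RD_PORT  <A:1 Mu:0 Ld:1 B:0 rd:0 wr:1>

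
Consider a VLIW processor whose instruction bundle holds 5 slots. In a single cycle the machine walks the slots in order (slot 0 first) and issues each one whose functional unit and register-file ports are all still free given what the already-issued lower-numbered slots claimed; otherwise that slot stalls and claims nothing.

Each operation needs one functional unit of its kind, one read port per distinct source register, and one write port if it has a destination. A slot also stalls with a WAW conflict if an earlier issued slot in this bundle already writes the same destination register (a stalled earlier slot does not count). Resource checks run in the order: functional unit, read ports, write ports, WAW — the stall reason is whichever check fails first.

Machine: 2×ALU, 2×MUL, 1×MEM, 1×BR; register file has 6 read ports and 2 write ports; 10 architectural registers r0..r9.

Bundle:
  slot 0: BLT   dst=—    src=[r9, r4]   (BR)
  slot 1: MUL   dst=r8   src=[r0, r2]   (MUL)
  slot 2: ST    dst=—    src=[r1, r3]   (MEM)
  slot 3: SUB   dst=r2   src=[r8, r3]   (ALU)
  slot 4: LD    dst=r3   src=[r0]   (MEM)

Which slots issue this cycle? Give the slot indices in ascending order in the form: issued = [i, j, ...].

issued = [0, 1, 2]

  0. BR ⇒ go  {2A/2Mu/1Ld/0B | 4r 2w}
  1. MUL→r8 ⇒ go  {2A/1Mu/1Ld/0B | 2r 1w}
  2. MEM ⇒ go  {2A/1Mu/0Ld/0B | 0r 1w}
  3. ALU→r2 ⇒ no(RD_PORT)  {2A/1Mu/0Ld/0B | 0r 1w}
  4. MEM→r3 ⇒ no(FU)  {2A/1Mu/0Ld/0B | 0r 1w}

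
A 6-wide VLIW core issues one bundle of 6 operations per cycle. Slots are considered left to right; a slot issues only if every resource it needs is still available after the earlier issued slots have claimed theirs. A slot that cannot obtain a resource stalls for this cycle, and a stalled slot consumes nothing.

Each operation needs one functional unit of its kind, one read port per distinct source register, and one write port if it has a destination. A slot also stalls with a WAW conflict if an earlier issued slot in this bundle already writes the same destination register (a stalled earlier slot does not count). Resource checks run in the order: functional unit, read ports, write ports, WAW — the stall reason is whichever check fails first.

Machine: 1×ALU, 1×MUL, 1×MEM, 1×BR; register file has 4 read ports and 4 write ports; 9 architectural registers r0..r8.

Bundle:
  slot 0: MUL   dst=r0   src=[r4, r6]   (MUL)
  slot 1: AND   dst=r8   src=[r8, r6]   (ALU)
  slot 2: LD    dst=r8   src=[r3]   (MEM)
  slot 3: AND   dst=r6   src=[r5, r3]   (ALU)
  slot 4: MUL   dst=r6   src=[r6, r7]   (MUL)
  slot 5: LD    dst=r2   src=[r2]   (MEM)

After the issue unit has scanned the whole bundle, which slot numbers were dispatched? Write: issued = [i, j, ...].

[0] MUL needs rd=2 wr=1: ok; after: ALU=1 MUL=0 MEM=1 BR=1, R=2, W=3
[1] ALU needs rd=2 wr=1: ok; after: ALU=0 MUL=0 MEM=1 BR=1, R=0, W=2
[2] MEM needs rd=1 wr=1: RD_PORT; after: ALU=0 MUL=0 MEM=1 BR=1, R=0, W=2
[3] ALU needs rd=2 wr=1: FU; after: ALU=0 MUL=0 MEM=1 BR=1, R=0, W=2
[4] MUL needs rd=2 wr=1: FU; after: ALU=0 MUL=0 MEM=1 BR=1, R=0, W=2
[5] MEM needs rd=1 wr=1: RD_PORT; after: ALU=0 MUL=0 MEM=1 BR=1, R=0, W=2

issued = [0, 1]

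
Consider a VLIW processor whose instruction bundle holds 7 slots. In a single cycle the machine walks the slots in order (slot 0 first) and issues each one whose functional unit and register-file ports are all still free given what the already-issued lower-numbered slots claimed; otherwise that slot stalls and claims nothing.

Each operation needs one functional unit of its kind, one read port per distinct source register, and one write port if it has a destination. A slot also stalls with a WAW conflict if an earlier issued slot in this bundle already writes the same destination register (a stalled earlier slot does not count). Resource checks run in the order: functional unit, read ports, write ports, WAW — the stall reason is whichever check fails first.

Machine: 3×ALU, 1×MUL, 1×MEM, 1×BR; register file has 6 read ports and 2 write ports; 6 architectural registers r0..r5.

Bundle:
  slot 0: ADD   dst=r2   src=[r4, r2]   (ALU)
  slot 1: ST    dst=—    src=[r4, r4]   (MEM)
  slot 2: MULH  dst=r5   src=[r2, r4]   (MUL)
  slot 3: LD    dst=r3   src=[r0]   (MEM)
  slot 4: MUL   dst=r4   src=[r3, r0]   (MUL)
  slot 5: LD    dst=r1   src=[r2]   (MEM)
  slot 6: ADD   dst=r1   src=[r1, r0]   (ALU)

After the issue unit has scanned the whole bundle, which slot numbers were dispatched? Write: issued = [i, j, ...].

  0. ALU→r2 ⇒ go  {2A/1Mu/1Ld/1B | 4r 1w}
  1. MEM ⇒ go  {2A/1Mu/0Ld/1B | 3r 1w}
  2. MUL→r5 ⇒ go  {2A/0Mu/0Ld/1B | 1r 0w}
  3. MEM→r3 ⇒ no(FU)  {2A/0Mu/0Ld/1B | 1r 0w}
  4. MUL→r4 ⇒ no(FU)  {2A/0Mu/0Ld/1B | 1r 0w}
  5. MEM→r1 ⇒ no(FU)  {2A/0Mu/0Ld/1B | 1r 0w}
  6. ALU→r1 ⇒ no(RD_PORT)  {2A/0Mu/0Ld/1B | 1r 0w}

issued = [0, 1, 2]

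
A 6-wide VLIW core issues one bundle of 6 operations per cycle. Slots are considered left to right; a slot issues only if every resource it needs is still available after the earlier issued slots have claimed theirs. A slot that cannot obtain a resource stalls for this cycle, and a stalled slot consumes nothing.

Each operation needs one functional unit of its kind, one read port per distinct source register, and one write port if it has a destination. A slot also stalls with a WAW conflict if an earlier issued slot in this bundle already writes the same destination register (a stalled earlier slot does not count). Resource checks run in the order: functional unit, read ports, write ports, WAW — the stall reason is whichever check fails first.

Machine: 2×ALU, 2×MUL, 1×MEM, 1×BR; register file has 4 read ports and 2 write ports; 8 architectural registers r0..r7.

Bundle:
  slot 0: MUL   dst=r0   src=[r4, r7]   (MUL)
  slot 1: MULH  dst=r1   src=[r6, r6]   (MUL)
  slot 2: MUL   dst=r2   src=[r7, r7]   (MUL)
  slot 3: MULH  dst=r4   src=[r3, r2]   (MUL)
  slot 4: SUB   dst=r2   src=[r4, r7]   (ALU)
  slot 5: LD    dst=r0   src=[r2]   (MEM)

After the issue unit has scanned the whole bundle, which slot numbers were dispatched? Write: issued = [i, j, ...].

issued = [0, 1]

  0. MUL→r0 ⇒ go  {2A/1Mu/1Ld/1B | 2r 1w}
  1. MUL→r1 ⇒ go  {2A/0Mu/1Ld/1B | 1r 0w}
  2. MUL→r2 ⇒ no(FU)  {2A/0Mu/1Ld/1B | 1r 0w}
  3. MUL→r4 ⇒ no(FU)  {2A/0Mu/1Ld/1B | 1r 0w}
  4. ALU→r2 ⇒ no(RD_PORT)  {2A/0Mu/1Ld/1B | 1r 0w}
  5. MEM→r0 ⇒ no(WR_PORT)  {2A/0Mu/1Ld/1B | 1r 0w}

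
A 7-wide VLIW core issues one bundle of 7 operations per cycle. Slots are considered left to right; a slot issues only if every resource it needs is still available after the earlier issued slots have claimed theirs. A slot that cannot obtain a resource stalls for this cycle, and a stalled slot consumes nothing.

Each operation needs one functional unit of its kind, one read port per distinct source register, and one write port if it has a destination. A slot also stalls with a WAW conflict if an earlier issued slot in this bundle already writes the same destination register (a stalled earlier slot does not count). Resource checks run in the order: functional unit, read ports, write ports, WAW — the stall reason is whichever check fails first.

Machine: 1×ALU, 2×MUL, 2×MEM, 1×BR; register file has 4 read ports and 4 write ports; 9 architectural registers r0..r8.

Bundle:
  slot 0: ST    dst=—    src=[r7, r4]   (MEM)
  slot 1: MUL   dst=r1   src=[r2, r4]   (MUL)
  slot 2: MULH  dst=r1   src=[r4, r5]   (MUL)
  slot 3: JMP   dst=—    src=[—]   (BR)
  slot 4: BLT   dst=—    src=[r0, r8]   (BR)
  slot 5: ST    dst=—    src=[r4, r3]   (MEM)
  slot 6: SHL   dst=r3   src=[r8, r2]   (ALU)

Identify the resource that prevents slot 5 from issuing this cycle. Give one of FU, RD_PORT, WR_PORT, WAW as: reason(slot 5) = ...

  0. MEM ⇒ go  {1A/2Mu/1Ld/1B | 2r 4w}
  1. MUL→r1 ⇒ go  {1A/1Mu/1Ld/1B | 0r 3w}
  2. MUL→r1 ⇒ no(RD_PORT)  {1A/1Mu/1Ld/1B | 0r 3w}
  3. BR ⇒ go  {1A/1Mu/1Ld/0B | 0r 3w}
  4. BR ⇒ no(FU)  {1A/1Mu/1Ld/0B | 0r 3w}
  5. MEM ⇒ no(RD_PORT)  {1A/1Mu/1Ld/0B | 0r 3w}
  6. ALU→r3 ⇒ no(RD_PORT)  {1A/1Mu/1Ld/0B | 0r 3w}

reason(slot 5) = RD_PORT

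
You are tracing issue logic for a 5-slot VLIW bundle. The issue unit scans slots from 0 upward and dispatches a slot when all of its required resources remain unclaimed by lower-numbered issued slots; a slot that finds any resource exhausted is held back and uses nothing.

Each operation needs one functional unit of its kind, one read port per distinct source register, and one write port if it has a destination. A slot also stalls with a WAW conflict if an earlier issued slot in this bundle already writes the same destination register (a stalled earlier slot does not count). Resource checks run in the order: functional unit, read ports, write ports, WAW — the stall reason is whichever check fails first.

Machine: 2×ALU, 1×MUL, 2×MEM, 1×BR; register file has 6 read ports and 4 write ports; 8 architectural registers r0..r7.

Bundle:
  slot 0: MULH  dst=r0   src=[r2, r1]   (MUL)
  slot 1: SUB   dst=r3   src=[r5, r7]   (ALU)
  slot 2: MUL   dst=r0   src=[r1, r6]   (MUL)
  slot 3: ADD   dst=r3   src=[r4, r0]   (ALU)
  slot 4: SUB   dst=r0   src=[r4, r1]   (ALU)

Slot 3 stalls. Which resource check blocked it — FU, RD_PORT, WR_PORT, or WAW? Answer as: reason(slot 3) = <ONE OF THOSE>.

  0. MUL→r0 ⇒ go  {2A/0Mu/2Ld/1B | 4r 3w}
  1. ALU→r3 ⇒ go  {1A/0Mu/2Ld/1B | 2r 2w}
  2. MUL→r0 ⇒ no(FU)  {1A/0Mu/2Ld/1B | 2r 2w}
  3. ALU→r3 ⇒ no(WAW)  {1A/0Mu/2Ld/1B | 2r 2w}
  4. ALU→r0 ⇒ no(WAW)  {1A/0Mu/2Ld/1B | 2r 2w}

reason(slot 3) = WAW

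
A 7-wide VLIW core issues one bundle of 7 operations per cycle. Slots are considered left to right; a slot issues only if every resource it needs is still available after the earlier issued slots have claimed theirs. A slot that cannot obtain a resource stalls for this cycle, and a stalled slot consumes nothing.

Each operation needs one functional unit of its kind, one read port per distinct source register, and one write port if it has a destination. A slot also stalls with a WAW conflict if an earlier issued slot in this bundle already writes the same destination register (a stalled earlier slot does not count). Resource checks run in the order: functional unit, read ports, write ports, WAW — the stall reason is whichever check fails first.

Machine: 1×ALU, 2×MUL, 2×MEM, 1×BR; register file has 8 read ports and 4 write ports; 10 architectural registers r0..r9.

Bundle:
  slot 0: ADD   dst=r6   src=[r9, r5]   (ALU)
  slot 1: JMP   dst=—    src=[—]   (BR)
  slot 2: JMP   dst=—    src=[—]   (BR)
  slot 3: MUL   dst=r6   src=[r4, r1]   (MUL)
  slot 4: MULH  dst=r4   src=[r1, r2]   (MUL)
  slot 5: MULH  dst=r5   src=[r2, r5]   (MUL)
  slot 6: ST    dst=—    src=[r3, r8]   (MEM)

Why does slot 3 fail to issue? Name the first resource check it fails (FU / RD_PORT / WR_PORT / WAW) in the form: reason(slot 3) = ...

reason(slot 3) = WAW

(0) want 1×ALU +2rd +1wr — yes → AL0|MU2|ME2|BR1|rd6|wr3
(1) want 1×BR +0rd +0wr — yes → AL0|MU2|ME2|BR0|rd6|wr3
(2) want 1×BR +0rd +0wr — FU → AL0|MU2|ME2|BR0|rd6|wr3
(3) want 1×MUL +2rd +1wr — WAW → AL0|MU2|ME2|BR0|rd6|wr3
(4) want 1×MUL +2rd +1wr — yes → AL0|MU1|ME2|BR0|rd4|wr2
(5) want 1×MUL +2rd +1wr — yes → AL0|MU0|ME2|BR0|rd2|wr1
(6) want 1×MEM +2rd +0wr — yes → AL0|MU0|ME1|BR0|rd0|wr1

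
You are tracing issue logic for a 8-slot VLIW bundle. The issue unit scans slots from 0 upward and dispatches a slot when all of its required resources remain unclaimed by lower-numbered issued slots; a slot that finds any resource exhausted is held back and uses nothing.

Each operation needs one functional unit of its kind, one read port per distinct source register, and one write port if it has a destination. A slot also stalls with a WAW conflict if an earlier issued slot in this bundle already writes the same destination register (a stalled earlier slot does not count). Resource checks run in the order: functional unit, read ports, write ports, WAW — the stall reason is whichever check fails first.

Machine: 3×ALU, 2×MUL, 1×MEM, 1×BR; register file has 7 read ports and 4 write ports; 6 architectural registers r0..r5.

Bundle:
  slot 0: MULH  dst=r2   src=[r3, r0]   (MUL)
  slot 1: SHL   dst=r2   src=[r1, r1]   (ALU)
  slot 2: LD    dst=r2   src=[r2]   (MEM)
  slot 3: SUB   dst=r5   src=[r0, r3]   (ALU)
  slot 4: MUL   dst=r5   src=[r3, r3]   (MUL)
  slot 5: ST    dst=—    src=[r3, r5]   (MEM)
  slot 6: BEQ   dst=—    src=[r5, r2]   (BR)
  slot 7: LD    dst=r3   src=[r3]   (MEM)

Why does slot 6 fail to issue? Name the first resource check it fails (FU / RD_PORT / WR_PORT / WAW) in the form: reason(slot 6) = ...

reason(slot 6) = RD_PORT

#0 MUL src=r3,r0 dispatched  <A:3 Mu:1 Ld:1 B:1 rd:5 wr:3>
#1 ALU src=r1,r1 held:WAW  <A:3 Mu:1 Ld:1 B:1 rd:5 wr:3>
#2 MEM src=r2 held:WAW  <A:3 Mu:1 Ld:1 B:1 rd:5 wr:3>
#3 ALU src=r0,r3 dispatched  <A:2 Mu:1 Ld:1 B:1 rd:3 wr:2>
#4 MUL src=r3,r3 held:WAW  <A:2 Mu:1 Ld:1 B:1 rd:3 wr:2>
#5 MEM src=r3,r5 dispatched  <A:2 Mu:1 Ld:0 B:1 rd:1 wr:2>
#6 BR src=r5,r2 held:RD_PORT  <A:2 Mu:1 Ld:0 B:1 rd:1 wr:2>
#7 MEM src=r3 held:FU  <A:2 Mu:1 Ld:0 B:1 rd:1 wr:2>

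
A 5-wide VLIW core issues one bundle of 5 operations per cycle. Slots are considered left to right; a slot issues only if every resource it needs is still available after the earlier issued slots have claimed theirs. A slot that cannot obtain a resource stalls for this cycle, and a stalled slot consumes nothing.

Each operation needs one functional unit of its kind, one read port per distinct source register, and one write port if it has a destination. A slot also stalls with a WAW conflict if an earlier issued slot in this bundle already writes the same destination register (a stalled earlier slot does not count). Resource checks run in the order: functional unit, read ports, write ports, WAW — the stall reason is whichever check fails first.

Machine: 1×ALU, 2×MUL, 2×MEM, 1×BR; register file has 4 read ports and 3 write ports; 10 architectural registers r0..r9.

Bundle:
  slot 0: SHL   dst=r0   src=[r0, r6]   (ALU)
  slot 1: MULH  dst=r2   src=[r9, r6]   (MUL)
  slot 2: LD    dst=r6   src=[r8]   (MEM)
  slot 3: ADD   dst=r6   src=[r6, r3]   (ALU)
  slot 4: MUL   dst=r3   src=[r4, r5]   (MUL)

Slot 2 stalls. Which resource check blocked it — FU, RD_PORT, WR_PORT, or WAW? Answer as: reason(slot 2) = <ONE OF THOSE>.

[0] ALU needs rd=2 wr=1: ok; after: ALU=0 MUL=2 MEM=2 BR=1, R=2, W=2
[1] MUL needs rd=2 wr=1: ok; after: ALU=0 MUL=1 MEM=2 BR=1, R=0, W=1
[2] MEM needs rd=1 wr=1: RD_PORT; after: ALU=0 MUL=1 MEM=2 BR=1, R=0, W=1
[3] ALU needs rd=2 wr=1: FU; after: ALU=0 MUL=1 MEM=2 BR=1, R=0, W=1
[4] MUL needs rd=2 wr=1: RD_PORT; after: ALU=0 MUL=1 MEM=2 BR=1, R=0, W=1

reason(slot 2) = RD_PORT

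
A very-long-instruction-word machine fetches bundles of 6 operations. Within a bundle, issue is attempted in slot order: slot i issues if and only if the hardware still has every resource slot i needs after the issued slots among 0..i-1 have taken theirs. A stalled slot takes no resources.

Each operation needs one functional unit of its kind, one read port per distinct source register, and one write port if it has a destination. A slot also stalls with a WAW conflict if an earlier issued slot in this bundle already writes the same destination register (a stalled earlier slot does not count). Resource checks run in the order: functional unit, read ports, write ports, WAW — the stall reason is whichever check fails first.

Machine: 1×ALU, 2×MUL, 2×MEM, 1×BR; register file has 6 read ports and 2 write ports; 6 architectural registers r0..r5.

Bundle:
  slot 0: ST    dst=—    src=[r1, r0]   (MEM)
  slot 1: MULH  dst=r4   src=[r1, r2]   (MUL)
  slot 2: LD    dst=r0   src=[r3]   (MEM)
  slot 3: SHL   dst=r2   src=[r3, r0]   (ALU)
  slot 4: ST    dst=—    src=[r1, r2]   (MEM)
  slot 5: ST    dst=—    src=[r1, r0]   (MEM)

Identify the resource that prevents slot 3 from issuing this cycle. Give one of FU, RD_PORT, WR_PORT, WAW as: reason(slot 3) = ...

reason(slot 3) = RD_PORT

#0 MEM src=r1,r0 dispatched  <A:1 Mu:2 Ld:1 B:1 rd:4 wr:2>
#1 MUL src=r1,r2 dispatched  <A:1 Mu:1 Ld:1 B:1 rd:2 wr:1>
#2 MEM src=r3 dispatched  <A:1 Mu:1 Ld:0 B:1 rd:1 wr:0>
#3 ALU src=r3,r0 held:RD_PORT  <A:1 Mu:1 Ld:0 B:1 rd:1 wr:0>
#4 MEM src=r1,r2 held:FU  <A:1 Mu:1 Ld:0 B:1 rd:1 wr:0>
#5 MEM src=r1,r0 held:FU  <A:1 Mu:1 Ld:0 B:1 rd:1 wr:0>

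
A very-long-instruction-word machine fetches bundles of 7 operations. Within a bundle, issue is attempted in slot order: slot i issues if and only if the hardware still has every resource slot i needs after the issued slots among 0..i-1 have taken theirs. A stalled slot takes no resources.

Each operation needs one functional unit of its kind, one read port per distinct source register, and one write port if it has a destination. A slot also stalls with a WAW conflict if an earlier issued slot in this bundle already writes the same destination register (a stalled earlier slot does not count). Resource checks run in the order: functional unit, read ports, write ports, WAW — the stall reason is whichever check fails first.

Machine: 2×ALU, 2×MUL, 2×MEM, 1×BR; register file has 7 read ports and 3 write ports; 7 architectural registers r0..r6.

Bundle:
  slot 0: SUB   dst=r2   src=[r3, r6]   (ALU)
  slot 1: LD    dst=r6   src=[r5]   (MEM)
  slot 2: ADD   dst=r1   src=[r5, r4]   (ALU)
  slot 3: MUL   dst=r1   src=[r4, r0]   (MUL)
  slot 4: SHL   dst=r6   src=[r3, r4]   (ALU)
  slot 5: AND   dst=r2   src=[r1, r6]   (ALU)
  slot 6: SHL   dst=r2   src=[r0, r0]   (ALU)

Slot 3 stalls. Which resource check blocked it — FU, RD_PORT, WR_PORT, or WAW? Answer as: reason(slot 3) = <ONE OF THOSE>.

  0. ALU→r2 ⇒ go  {1A/2Mu/2Ld/1B | 5r 2w}
  1. MEM→r6 ⇒ go  {1A/2Mu/1Ld/1B | 4r 1w}
  2. ALU→r1 ⇒ go  {0A/2Mu/1Ld/1B | 2r 0w}
  3. MUL→r1 ⇒ no(WR_PORT)  {0A/2Mu/1Ld/1B | 2r 0w}
  4. ALU→r6 ⇒ no(FU)  {0A/2Mu/1Ld/1B | 2r 0w}
  5. ALU→r2 ⇒ no(FU)  {0A/2Mu/1Ld/1B | 2r 0w}
  6. ALU→r2 ⇒ no(FU)  {0A/2Mu/1Ld/1B | 2r 0w}

reason(slot 3) = WR_PORT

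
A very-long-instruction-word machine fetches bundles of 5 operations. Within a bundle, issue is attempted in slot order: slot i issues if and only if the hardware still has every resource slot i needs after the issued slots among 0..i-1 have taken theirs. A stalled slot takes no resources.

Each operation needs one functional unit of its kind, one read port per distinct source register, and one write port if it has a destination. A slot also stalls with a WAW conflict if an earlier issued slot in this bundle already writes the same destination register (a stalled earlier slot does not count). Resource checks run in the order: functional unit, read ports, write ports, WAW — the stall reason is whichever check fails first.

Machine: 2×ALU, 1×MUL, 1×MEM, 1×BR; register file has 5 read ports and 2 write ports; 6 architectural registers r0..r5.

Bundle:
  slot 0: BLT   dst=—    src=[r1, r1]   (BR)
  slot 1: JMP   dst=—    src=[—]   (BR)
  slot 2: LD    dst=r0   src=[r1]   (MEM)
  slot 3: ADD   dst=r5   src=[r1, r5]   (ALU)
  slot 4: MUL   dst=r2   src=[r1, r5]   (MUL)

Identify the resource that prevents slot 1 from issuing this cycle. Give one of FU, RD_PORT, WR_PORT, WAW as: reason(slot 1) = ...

slot 0 (BR): ISSUE — free A2,Mu1,Ld1,B0 rp4 wp2
slot 1 (BR): stall FU — free A2,Mu1,Ld1,B0 rp4 wp2
slot 2 (MEM): ISSUE — free A2,Mu1,Ld0,B0 rp3 wp1
slot 3 (ALU): ISSUE — free A1,Mu1,Ld0,B0 rp1 wp0
slot 4 (MUL): stall RD_PORT — free A1,Mu1,Ld0,B0 rp1 wp0

reason(slot 1) = FU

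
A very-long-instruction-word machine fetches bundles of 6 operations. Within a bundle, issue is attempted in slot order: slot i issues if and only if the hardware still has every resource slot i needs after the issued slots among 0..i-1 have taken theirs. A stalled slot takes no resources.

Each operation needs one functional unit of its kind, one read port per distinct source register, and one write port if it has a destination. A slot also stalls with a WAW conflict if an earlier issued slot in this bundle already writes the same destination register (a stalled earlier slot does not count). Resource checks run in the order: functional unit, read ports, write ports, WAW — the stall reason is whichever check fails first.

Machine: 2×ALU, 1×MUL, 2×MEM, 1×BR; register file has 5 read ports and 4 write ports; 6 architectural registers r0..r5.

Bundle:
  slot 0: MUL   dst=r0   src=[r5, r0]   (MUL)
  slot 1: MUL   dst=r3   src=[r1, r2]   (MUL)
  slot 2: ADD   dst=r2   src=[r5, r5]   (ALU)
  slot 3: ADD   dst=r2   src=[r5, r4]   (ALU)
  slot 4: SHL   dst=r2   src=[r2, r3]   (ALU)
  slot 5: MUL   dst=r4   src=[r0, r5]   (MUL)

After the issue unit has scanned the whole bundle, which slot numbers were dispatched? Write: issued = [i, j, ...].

slot 0 (MUL): ISSUE — free A2,Mu0,Ld2,B1 rp3 wp3
slot 1 (MUL): stall FU — free A2,Mu0,Ld2,B1 rp3 wp3
slot 2 (ALU): ISSUE — free A1,Mu0,Ld2,B1 rp2 wp2
slot 3 (ALU): stall WAW — free A1,Mu0,Ld2,B1 rp2 wp2
slot 4 (ALU): stall WAW — free A1,Mu0,Ld2,B1 rp2 wp2
slot 5 (MUL): stall FU — free A1,Mu0,Ld2,B1 rp2 wp2

issued = [0, 2]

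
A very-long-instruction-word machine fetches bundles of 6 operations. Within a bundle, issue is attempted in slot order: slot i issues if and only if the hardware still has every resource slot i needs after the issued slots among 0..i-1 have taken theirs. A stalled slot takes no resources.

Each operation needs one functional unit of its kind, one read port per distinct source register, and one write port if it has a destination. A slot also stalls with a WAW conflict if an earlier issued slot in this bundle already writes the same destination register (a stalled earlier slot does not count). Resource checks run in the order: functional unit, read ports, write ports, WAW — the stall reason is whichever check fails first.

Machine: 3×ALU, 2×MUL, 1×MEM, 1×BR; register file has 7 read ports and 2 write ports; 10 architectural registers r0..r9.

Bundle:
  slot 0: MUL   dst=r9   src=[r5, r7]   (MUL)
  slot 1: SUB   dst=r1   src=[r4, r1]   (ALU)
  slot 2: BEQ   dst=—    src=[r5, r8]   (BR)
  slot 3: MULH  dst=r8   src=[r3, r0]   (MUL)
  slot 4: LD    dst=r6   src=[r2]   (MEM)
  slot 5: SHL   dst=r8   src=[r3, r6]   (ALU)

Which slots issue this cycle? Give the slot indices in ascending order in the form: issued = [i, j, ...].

issued = [0, 1, 2]

  0. MUL→r9 ⇒ go  {3A/1Mu/1Ld/1B | 5r 1w}
  1. ALU→r1 ⇒ go  {2A/1Mu/1Ld/1B | 3r 0w}
  2. BR ⇒ go  {2A/1Mu/1Ld/0B | 1r 0w}
  3. MUL→r8 ⇒ no(RD_PORT)  {2A/1Mu/1Ld/0B | 1r 0w}
  4. MEM→r6 ⇒ no(WR_PORT)  {2A/1Mu/1Ld/0B | 1r 0w}
  5. ALU→r8 ⇒ no(RD_PORT)  {2A/1Mu/1Ld/0B | 1r 0w}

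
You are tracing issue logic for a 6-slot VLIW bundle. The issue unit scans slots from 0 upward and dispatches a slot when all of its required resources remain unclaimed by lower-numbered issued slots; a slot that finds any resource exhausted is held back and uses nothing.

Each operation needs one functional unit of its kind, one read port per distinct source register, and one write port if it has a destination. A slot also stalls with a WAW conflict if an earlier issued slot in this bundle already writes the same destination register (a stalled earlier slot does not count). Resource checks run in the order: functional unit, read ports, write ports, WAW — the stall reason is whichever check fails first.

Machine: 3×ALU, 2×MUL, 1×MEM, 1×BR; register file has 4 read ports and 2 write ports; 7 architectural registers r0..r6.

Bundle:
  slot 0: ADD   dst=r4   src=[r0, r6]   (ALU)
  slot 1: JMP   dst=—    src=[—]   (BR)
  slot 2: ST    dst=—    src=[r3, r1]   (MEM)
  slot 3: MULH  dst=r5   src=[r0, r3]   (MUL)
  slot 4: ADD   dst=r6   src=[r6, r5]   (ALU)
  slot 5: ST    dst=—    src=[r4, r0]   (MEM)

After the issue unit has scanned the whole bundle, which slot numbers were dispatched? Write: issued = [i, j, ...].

[0] ALU needs rd=2 wr=1: ok; after: ALU=2 MUL=2 MEM=1 BR=1, R=2, W=1
[1] BR needs rd=0 wr=0: ok; after: ALU=2 MUL=2 MEM=1 BR=0, R=2, W=1
[2] MEM needs rd=2 wr=0: ok; after: ALU=2 MUL=2 MEM=0 BR=0, R=0, W=1
[3] MUL needs rd=2 wr=1: RD_PORT; after: ALU=2 MUL=2 MEM=0 BR=0, R=0, W=1
[4] ALU needs rd=2 wr=1: RD_PORT; after: ALU=2 MUL=2 MEM=0 BR=0, R=0, W=1
[5] MEM needs rd=2 wr=0: FU; after: ALU=2 MUL=2 MEM=0 BR=0, R=0, W=1

issued = [0, 1, 2]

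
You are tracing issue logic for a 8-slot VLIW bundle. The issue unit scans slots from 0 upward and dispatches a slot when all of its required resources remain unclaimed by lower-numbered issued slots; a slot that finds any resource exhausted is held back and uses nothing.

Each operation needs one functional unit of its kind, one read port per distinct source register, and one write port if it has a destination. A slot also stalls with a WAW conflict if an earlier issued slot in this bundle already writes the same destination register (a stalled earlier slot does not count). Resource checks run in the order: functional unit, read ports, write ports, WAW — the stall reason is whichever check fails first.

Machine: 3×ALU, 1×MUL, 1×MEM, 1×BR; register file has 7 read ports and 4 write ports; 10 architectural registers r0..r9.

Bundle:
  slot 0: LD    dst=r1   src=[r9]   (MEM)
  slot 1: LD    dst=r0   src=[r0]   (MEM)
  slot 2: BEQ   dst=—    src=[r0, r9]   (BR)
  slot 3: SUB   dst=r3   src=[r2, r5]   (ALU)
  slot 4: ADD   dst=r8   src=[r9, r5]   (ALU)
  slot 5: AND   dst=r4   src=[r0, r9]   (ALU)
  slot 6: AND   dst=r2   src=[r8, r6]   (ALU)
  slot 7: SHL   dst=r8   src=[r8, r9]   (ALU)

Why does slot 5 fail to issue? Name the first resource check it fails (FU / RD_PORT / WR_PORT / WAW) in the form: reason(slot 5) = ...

reason(slot 5) = RD_PORT

#0 MEM src=r9 dispatched  <A:3 Mu:1 Ld:0 B:1 rd:6 wr:3>
#1 MEM src=r0 held:FU  <A:3 Mu:1 Ld:0 B:1 rd:6 wr:3>
#2 BR src=r0,r9 dispatched  <A:3 Mu:1 Ld:0 B:0 rd:4 wr:3>
#3 ALU src=r2,r5 dispatched  <A:2 Mu:1 Ld:0 B:0 rd:2 wr:2>
#4 ALU src=r9,r5 dispatched  <A:1 Mu:1 Ld:0 B:0 rd:0 wr:1>
#5 ALU src=r0,r9 held:RD_PORT  <A:1 Mu:1 Ld:0 B:0 rd:0 wr:1>
#6 ALU src=r8,r6 held:RD_PORT  <A:1 Mu:1 Ld:0 B:0 rd:0 wr:1>
#7 ALU src=r8,r9 held:RD_PORT  <A:1 Mu:1 Ld:0 B:0 rd:0 wr:1>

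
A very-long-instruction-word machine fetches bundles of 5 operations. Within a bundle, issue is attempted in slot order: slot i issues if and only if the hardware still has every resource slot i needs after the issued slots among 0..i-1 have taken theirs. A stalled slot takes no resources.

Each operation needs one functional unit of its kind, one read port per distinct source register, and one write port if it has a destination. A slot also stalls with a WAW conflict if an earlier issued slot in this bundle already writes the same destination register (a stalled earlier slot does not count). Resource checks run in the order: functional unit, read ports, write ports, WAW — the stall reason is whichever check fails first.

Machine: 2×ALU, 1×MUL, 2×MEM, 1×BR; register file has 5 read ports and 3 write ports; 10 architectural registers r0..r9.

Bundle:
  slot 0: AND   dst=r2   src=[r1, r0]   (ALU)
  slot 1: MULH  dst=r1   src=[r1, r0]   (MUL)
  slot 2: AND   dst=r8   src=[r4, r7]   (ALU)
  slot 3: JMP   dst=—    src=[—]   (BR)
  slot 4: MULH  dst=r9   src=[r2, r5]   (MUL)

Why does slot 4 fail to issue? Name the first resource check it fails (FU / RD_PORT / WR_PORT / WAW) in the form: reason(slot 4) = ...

[0] ALU needs rd=2 wr=1: ok; after: ALU=1 MUL=1 MEM=2 BR=1, R=3, W=2
[1] MUL needs rd=2 wr=1: ok; after: ALU=1 MUL=0 MEM=2 BR=1, R=1, W=1
[2] ALU needs rd=2 wr=1: RD_PORT; after: ALU=1 MUL=0 MEM=2 BR=1, R=1, W=1
[3] BR needs rd=0 wr=0: ok; after: ALU=1 MUL=0 MEM=2 BR=0, R=1, W=1
[4] MUL needs rd=2 wr=1: FU; after: ALU=1 MUL=0 MEM=2 BR=0, R=1, W=1

reason(slot 4) = FU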